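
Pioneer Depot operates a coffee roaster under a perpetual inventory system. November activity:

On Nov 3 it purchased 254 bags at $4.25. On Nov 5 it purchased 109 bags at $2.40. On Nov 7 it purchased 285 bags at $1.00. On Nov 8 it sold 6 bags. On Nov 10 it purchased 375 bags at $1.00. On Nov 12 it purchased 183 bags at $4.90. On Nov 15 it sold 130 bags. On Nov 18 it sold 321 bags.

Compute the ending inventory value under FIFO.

Nov 8, 6 sold [FIFO — oldest first]: 6 @ $4.25 = $25.50
Nov 15, 130 sold [FIFO — oldest first]: 130 @ $4.25 = $552.50
Nov 18, 321 sold [FIFO — oldest first]: 118 @ $4.25 + 109 @ $2.40 + 94 @ $1.00 = $857.10
Total COGS = $25.50 + $552.50 + $857.10 = $1,435.10
Ending inventory: 191 @ $1.00 + 375 @ $1.00 + 183 @ $4.90 = $1,462.70
Check: goods available $2,897.80 = COGS $1,435.10 + ending $1,462.70

Ending inventory = $1,462.70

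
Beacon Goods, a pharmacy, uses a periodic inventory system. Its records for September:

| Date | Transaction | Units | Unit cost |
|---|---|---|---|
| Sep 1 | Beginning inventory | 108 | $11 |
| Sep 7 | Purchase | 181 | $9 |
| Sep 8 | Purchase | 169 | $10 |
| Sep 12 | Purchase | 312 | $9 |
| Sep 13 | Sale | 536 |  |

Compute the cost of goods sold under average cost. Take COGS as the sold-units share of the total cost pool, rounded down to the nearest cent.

COGS = $5,092.00

Sep 13, sell 536: 536/770 × $7,315.00 → $5,092.00
Ending inventory (cost pool remaining) = $2,223.00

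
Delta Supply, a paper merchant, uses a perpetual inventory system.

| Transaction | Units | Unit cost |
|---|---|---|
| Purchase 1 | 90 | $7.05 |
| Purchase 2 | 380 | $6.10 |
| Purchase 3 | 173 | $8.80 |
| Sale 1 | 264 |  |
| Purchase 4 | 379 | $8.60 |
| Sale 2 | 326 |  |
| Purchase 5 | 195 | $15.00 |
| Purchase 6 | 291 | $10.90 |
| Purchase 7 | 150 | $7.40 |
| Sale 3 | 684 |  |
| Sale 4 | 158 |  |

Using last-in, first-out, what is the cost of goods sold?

Sale 1 (264) [LIFO — newest first]: 173 @ $8.80 + 91 @ $6.10 = $2,077.50
Sale 2 (326) [LIFO — newest first]: 326 @ $8.60 = $2,803.60
Sale 3 (684) [LIFO — newest first]: 150 @ $7.40 + 291 @ $10.90 + 195 @ $15.00 + 48 @ $8.60 = $7,619.70
Sale 4 (158) [LIFO — newest first]: 5 @ $8.60 + 153 @ $6.10 = $976.30
Total COGS = $2,077.50 + $2,803.60 + $7,619.70 + $976.30 = $13,477.10
Ending inventory: 90 @ $7.05 + 136 @ $6.10 = $1,464.10

COGS = $13,477.10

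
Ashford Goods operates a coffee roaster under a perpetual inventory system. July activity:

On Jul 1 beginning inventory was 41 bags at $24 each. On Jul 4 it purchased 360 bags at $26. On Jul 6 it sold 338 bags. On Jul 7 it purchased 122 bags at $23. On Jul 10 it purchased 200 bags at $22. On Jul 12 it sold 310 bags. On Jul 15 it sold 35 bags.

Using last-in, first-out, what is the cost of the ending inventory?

Jul 6, 338 sold [LIFO — newest first]: 338 @ $26 = $8,788
Jul 12, 310 sold [LIFO — newest first]: 200 @ $22 + 110 @ $23 = $6,930
Jul 15, 35 sold [LIFO — newest first]: 12 @ $23 + 22 @ $26 + 1 @ $24 = $872
Total COGS = $8,788 + $6,930 + $872 = $16,590
Ending inventory: 40 @ $24 = $960

Ending inventory = $960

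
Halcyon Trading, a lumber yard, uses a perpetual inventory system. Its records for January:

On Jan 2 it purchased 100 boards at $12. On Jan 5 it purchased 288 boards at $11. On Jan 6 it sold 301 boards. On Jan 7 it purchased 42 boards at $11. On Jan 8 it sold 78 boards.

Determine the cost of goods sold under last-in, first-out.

Jan 6, 301 sold [LIFO — newest first]: 288 @ $11 + 13 @ $12 = $3,324
Jan 8, 78 sold [LIFO — newest first]: 42 @ $11 + 36 @ $12 = $894
Total COGS = $3,324 + $894 = $4,218
Ending inventory: 51 @ $12 = $612
Check: goods available $4,830 = COGS $4,218 + ending $612

COGS = $4,218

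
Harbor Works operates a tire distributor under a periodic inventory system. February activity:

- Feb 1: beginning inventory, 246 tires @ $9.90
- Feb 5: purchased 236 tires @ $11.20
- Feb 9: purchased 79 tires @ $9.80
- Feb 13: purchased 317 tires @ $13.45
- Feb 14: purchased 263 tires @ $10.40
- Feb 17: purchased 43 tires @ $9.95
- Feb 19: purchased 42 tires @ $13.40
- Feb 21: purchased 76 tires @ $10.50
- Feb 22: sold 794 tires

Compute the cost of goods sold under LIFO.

COGS = $9,306.90

Feb 22, 794 sold [LIFO — newest first]: 76 @ $10.50 + 42 @ $13.40 + 43 @ $9.95 + 263 @ $10.40 + 317 @ $13.45 + 53 @ $9.80 = $9,306.90
Ending inventory: 246 @ $9.90 + 236 @ $11.20 + 26 @ $9.80 = $5,333.40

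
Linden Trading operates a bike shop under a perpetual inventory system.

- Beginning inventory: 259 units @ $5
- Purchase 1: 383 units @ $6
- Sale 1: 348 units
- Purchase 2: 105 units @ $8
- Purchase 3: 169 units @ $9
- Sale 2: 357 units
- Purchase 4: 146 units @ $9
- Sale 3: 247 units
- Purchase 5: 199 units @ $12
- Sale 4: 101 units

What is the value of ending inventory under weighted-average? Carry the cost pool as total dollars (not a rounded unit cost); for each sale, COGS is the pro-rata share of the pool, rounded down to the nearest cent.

After Beginning: 259 on hand, pool $1,295.00 (≈ $5.0000 each)
After Purchase 1: 642 on hand, pool $3,593.00 (≈ $5.5966 each)
Sale 1, sell 348: 348/642 × $3,593.00 → $1,947.60
After Purchase 2: 399 on hand, pool $2,485.40 (≈ $6.2291 each)
After Purchase 3: 568 on hand, pool $4,006.40 (≈ $7.0535 each)
Sale 2, sell 357: 357/568 × $4,006.40 → $2,518.10
After Purchase 4: 357 on hand, pool $2,802.30 (≈ $7.8496 each)
Sale 3, sell 247: 247/357 × $2,802.30 → $1,938.84
After Purchase 5: 309 on hand, pool $3,251.46 (≈ $10.5225 each)
Sale 4, sell 101: 101/309 × $3,251.46 → $1,062.77
Total COGS = $1,947.60 + $2,518.10 + $1,938.84 + $1,062.77 = $7,467.31
Ending inventory (cost pool remaining) = $2,188.69
Check: goods available $9,656.00 = COGS $7,467.31 + ending $2,188.69

Ending inventory = $2,188.69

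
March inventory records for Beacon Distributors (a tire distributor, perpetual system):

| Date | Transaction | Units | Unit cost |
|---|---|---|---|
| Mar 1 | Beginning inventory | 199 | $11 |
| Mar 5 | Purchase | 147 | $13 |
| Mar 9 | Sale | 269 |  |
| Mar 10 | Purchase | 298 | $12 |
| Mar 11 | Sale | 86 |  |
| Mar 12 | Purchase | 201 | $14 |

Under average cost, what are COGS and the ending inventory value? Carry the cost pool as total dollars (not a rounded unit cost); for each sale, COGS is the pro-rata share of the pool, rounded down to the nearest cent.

After Mar 1: 199 on hand, pool $2,189.00 (≈ $11.0000 each)
After Mar 5: 346 on hand, pool $4,100.00 (≈ $11.8497 each)
Mar 9, sell 269: 269/346 × $4,100.00 → $3,187.57
After Mar 10: 375 on hand, pool $4,488.43 (≈ $11.9691 each)
Mar 11, sell 86: 86/375 × $4,488.43 → $1,029.34
After Mar 12: 490 on hand, pool $6,273.09 (≈ $12.8022 each)
Total COGS = $3,187.57 + $1,029.34 = $4,216.91
Ending inventory (cost pool remaining) = $6,273.09
Check: goods available $10,490.00 = COGS $4,216.91 + ending $6,273.09

COGS = $4,216.91; ending inventory = $6,273.09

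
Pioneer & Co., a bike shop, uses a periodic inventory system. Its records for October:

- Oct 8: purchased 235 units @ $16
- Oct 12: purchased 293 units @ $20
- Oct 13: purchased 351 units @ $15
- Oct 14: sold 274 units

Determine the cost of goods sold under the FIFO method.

Oct 14, 274 sold [FIFO — oldest first]: 235 @ $16 + 39 @ $20 = $4,540
Ending inventory: 254 @ $20 + 351 @ $15 = $10,345
Check: goods available $14,885 = COGS $4,540 + ending $10,345

COGS = $4,540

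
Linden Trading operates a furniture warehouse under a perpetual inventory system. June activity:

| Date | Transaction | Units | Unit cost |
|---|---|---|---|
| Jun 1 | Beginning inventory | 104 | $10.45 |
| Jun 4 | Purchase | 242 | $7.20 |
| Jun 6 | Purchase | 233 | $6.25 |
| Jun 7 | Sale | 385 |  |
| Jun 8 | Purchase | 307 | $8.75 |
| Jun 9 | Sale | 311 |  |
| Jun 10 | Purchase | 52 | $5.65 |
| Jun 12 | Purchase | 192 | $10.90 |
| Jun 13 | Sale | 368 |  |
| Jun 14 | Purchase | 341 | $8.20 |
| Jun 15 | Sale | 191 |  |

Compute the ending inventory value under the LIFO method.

Jun 7, 385 sold [LIFO — newest first]: 233 @ $6.25 + 152 @ $7.20 = $2,550.65
Jun 9, 311 sold [LIFO — newest first]: 307 @ $8.75 + 4 @ $7.20 = $2,715.05
Jun 13, 368 sold [LIFO — newest first]: 192 @ $10.90 + 52 @ $5.65 + 86 @ $7.20 + 38 @ $10.45 = $3,402.90
Jun 15, 191 sold [LIFO — newest first]: 191 @ $8.20 = $1,566.20
Total COGS = $2,550.65 + $2,715.05 + $3,402.90 + $1,566.20 = $10,234.80
Ending inventory: 66 @ $10.45 + 150 @ $8.20 = $1,919.70

Ending inventory = $1,919.70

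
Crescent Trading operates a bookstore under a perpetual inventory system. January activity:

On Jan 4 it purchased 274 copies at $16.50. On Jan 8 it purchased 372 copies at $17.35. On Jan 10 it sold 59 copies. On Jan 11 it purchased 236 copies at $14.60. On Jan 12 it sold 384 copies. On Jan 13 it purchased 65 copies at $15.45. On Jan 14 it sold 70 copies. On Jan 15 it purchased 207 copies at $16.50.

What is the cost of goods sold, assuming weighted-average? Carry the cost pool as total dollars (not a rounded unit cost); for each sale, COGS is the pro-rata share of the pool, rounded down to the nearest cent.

COGS = $8,396.79

After Jan 4: 274 on hand, pool $4,521.00 (≈ $16.5000 each)
After Jan 8: 646 on hand, pool $10,975.20 (≈ $16.9895 each)
Jan 10, sell 59: 59/646 × $10,975.20 → $1,002.37
After Jan 11: 823 on hand, pool $13,418.43 (≈ $16.3043 each)
Jan 12, sell 384: 384/823 × $13,418.43 → $6,260.84
After Jan 13: 504 on hand, pool $8,161.84 (≈ $16.1941 each)
Jan 14, sell 70: 70/504 × $8,161.84 → $1,133.58
After Jan 15: 641 on hand, pool $10,443.76 (≈ $16.2929 each)
Total COGS = $1,002.37 + $6,260.84 + $1,133.58 = $8,396.79
Ending inventory (cost pool remaining) = $10,443.76
Check: goods available $18,840.55 = COGS $8,396.79 + ending $10,443.76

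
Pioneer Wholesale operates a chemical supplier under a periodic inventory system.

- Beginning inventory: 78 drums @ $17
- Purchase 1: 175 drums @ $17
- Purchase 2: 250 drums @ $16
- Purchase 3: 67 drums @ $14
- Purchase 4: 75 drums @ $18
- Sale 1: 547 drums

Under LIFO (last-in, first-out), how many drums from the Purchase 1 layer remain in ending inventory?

20

Sale 1 (547) [LIFO — newest first]: 75 @ $18 + 67 @ $14 + 250 @ $16 + 155 @ $17 = $8,923
Ending inventory: 78 @ $17 + 20 @ $17 = $1,666
Check: goods available $10,589 = COGS $8,923 + ending $1,666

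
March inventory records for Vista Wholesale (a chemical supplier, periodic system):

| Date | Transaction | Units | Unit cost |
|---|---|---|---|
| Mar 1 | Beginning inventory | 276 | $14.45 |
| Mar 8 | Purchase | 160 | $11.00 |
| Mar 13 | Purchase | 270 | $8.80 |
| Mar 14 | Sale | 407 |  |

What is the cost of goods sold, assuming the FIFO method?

COGS = $5,429.20

Mar 14, 407 sold [FIFO — oldest first]: 276 @ $14.45 + 131 @ $11.00 = $5,429.20
Ending inventory: 29 @ $11.00 + 270 @ $8.80 = $2,695.00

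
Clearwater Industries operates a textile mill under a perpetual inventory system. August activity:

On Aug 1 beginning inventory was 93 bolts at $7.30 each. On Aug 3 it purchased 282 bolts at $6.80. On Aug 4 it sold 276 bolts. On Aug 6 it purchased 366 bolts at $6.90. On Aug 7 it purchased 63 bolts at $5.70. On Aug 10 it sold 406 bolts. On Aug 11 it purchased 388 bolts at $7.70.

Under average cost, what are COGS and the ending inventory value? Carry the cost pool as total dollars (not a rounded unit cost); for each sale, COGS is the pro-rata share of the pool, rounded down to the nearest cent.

After Aug 1: 93 on hand, pool $678.90 (≈ $7.3000 each)
After Aug 3: 375 on hand, pool $2,596.50 (≈ $6.9240 each)
Aug 4, sell 276: 276/375 × $2,596.50 → $1,911.02
After Aug 6: 465 on hand, pool $3,210.88 (≈ $6.9051 each)
After Aug 7: 528 on hand, pool $3,569.98 (≈ $6.7613 each)
Aug 10, sell 406: 406/528 × $3,569.98 → $2,745.09
After Aug 11: 510 on hand, pool $3,812.49 (≈ $7.4755 each)
Total COGS = $1,911.02 + $2,745.09 = $4,656.11
Ending inventory (cost pool remaining) = $3,812.49
Check: goods available $8,468.60 = COGS $4,656.11 + ending $3,812.49

COGS = $4,656.11; ending inventory = $3,812.49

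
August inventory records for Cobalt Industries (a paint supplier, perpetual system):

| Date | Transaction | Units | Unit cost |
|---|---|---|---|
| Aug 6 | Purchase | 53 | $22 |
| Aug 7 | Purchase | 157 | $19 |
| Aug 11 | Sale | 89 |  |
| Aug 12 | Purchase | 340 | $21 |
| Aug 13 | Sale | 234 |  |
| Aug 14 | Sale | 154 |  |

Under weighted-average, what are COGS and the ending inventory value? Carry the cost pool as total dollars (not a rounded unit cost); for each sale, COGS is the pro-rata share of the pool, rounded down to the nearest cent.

COGS = $9,779.81; ending inventory = $1,509.19

After Aug 6: 53 on hand, pool $1,166.00 (≈ $22.0000 each)
After Aug 7: 210 on hand, pool $4,149.00 (≈ $19.7571 each)
Aug 11, sell 89: 89/210 × $4,149.00 → $1,758.38
After Aug 12: 461 on hand, pool $9,530.62 (≈ $20.6738 each)
Aug 13, sell 234: 234/461 × $9,530.62 → $4,837.66
Aug 14, sell 154: 154/227 × $4,692.96 → $3,183.77
Total COGS = $1,758.38 + $4,837.66 + $3,183.77 = $9,779.81
Ending inventory (cost pool remaining) = $1,509.19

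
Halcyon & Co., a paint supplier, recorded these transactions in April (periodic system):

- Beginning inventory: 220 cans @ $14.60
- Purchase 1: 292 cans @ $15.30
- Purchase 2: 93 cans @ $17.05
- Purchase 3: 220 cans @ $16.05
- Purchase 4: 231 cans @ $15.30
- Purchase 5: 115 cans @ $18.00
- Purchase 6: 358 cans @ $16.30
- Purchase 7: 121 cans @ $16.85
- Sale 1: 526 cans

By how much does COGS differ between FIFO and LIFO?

$801.95

FIFO COGS: 220 @ $14.60 + 292 @ $15.30 + 14 @ $17.05 = $7,918.30
LIFO COGS: 121 @ $16.85 + 358 @ $16.30 + 47 @ $18.00 = $8,720.25
Difference = |$7,918.30 − $8,720.25| = $801.95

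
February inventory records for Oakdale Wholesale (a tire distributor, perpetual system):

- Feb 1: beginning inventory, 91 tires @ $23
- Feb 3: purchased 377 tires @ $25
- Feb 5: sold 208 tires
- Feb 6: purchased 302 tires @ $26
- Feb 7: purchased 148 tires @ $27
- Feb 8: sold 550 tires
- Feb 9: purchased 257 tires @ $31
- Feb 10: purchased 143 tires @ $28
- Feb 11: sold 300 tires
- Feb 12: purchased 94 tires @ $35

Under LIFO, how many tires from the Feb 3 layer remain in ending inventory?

Feb 5, 208 sold [LIFO — newest first]: 208 @ $25 = $5,200
Feb 8, 550 sold [LIFO — newest first]: 148 @ $27 + 302 @ $26 + 100 @ $25 = $14,348
Feb 11, 300 sold [LIFO — newest first]: 143 @ $28 + 157 @ $31 = $8,871
Total COGS = $5,200 + $14,348 + $8,871 = $28,419
Ending inventory: 91 @ $23 + 69 @ $25 + 100 @ $31 + 94 @ $35 = $10,208
Check: goods available $38,627 = COGS $28,419 + ending $10,208

69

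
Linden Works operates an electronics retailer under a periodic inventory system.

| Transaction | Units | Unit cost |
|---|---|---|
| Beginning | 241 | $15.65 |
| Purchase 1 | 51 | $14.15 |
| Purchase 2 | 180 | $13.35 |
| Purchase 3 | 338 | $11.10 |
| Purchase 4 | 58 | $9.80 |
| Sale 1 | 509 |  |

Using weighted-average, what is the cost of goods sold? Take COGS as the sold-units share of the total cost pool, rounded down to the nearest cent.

COGS = $6,577.41

Sale 1, sell 509: 509/868 × $11,216.50 → $6,577.41
Ending inventory (cost pool remaining) = $4,639.09
Check: goods available $11,216.50 = COGS $6,577.41 + ending $4,639.09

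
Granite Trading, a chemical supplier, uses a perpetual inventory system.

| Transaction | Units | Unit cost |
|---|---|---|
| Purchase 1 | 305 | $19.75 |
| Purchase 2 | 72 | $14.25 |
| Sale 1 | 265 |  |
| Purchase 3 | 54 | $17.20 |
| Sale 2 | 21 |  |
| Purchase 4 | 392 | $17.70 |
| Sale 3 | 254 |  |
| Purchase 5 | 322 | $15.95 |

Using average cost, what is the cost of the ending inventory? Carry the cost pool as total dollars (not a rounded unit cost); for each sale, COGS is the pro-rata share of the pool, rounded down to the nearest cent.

Ending inventory = $10,184.12

After Purchase 1: 305 on hand, pool $6,023.75 (≈ $19.7500 each)
After Purchase 2: 377 on hand, pool $7,049.75 (≈ $18.6996 each)
Sale 1, sell 265: 265/377 × $7,049.75 → $4,955.39
After Purchase 3: 166 on hand, pool $3,023.16 (≈ $18.2118 each)
Sale 2, sell 21: 21/166 × $3,023.16 → $382.44
After Purchase 4: 537 on hand, pool $9,579.12 (≈ $17.8382 each)
Sale 3, sell 254: 254/537 × $9,579.12 → $4,530.90
After Purchase 5: 605 on hand, pool $10,184.12 (≈ $16.8333 each)
Total COGS = $4,955.39 + $382.44 + $4,530.90 = $9,868.73
Ending inventory (cost pool remaining) = $10,184.12
Check: goods available $20,052.85 = COGS $9,868.73 + ending $10,184.12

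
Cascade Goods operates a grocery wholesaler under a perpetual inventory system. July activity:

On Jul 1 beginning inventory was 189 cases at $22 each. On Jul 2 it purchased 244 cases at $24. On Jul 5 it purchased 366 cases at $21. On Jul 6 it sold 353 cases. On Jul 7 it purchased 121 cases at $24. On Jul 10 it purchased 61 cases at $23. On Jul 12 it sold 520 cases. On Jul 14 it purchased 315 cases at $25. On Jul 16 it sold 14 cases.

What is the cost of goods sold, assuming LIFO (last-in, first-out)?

COGS = $19,981

Jul 6, 353 sold [LIFO — newest first]: 353 @ $21 = $7,413
Jul 12, 520 sold [LIFO — newest first]: 61 @ $23 + 121 @ $24 + 13 @ $21 + 244 @ $24 + 81 @ $22 = $12,218
Jul 16, 14 sold [LIFO — newest first]: 14 @ $25 = $350
Total COGS = $7,413 + $12,218 + $350 = $19,981
Ending inventory: 108 @ $22 + 301 @ $25 = $9,901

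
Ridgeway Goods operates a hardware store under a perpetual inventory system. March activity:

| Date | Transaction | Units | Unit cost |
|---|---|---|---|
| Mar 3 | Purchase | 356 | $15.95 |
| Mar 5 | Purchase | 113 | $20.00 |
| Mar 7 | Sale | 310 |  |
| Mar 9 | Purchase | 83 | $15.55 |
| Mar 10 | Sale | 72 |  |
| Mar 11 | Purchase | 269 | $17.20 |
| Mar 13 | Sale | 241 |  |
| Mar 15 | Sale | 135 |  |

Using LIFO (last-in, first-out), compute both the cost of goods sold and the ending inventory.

COGS = $12,850.80; ending inventory = $1,004.85

Mar 7, 310 sold [LIFO — newest first]: 113 @ $20.00 + 197 @ $15.95 = $5,402.15
Mar 10, 72 sold [LIFO — newest first]: 72 @ $15.55 = $1,119.60
Mar 13, 241 sold [LIFO — newest first]: 241 @ $17.20 = $4,145.20
Mar 15, 135 sold [LIFO — newest first]: 28 @ $17.20 + 11 @ $15.55 + 96 @ $15.95 = $2,183.85
Total COGS = $5,402.15 + $1,119.60 + $4,145.20 + $2,183.85 = $12,850.80
Ending inventory: 63 @ $15.95 = $1,004.85
Check: goods available $13,855.65 = COGS $12,850.80 + ending $1,004.85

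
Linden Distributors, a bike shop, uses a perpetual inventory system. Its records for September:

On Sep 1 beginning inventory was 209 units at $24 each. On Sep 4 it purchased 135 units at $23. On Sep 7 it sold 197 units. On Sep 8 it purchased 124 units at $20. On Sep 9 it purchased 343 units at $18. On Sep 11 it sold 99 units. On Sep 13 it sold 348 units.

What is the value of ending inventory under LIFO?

Sep 7, 197 sold [LIFO — newest first]: 135 @ $23 + 62 @ $24 = $4,593
Sep 11, 99 sold [LIFO — newest first]: 99 @ $18 = $1,782
Sep 13, 348 sold [LIFO — newest first]: 244 @ $18 + 104 @ $20 = $6,472
Total COGS = $4,593 + $1,782 + $6,472 = $12,847
Ending inventory: 147 @ $24 + 20 @ $20 = $3,928

Ending inventory = $3,928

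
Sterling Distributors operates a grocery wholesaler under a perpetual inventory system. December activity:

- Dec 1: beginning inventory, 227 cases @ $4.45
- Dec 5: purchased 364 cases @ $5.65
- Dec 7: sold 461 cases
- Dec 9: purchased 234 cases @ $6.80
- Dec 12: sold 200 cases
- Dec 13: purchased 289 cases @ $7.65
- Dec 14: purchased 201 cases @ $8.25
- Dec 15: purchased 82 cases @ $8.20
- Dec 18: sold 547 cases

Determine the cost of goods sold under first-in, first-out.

COGS = $7,644.30

Dec 7, 461 sold [FIFO — oldest first]: 227 @ $4.45 + 234 @ $5.65 = $2,332.25
Dec 12, 200 sold [FIFO — oldest first]: 130 @ $5.65 + 70 @ $6.80 = $1,210.50
Dec 18, 547 sold [FIFO — oldest first]: 164 @ $6.80 + 289 @ $7.65 + 94 @ $8.25 = $4,101.55
Total COGS = $2,332.25 + $1,210.50 + $4,101.55 = $7,644.30
Ending inventory: 107 @ $8.25 + 82 @ $8.20 = $1,555.15
Check: goods available $9,199.45 = COGS $7,644.30 + ending $1,555.15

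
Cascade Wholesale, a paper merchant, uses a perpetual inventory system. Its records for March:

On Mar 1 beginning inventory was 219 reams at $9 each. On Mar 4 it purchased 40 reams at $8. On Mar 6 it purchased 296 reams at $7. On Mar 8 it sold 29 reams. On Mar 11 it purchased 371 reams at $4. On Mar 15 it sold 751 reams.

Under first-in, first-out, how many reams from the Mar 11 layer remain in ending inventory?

Mar 8, 29 sold [FIFO — oldest first]: 29 @ $9 = $261
Mar 15, 751 sold [FIFO — oldest first]: 190 @ $9 + 40 @ $8 + 296 @ $7 + 225 @ $4 = $5,002
Total COGS = $261 + $5,002 = $5,263
Ending inventory: 146 @ $4 = $584

146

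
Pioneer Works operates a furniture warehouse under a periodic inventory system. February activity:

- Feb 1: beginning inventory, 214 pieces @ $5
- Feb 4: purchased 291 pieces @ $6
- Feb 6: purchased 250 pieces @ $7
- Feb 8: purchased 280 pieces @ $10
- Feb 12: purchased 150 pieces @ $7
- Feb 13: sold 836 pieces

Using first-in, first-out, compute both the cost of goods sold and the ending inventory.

COGS = $5,376; ending inventory = $3,040

Feb 13, 836 sold [FIFO — oldest first]: 214 @ $5 + 291 @ $6 + 250 @ $7 + 81 @ $10 = $5,376
Ending inventory: 199 @ $10 + 150 @ $7 = $3,040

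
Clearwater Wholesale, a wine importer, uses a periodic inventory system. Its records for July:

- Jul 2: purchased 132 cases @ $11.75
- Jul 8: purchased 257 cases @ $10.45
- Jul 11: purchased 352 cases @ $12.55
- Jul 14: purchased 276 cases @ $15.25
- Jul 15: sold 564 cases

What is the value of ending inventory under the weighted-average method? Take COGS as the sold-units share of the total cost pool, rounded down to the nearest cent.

Ending inventory = $5,729.65

Jul 15, sell 564: 564/1017 × $12,863.25 → $7,133.60
Ending inventory (cost pool remaining) = $5,729.65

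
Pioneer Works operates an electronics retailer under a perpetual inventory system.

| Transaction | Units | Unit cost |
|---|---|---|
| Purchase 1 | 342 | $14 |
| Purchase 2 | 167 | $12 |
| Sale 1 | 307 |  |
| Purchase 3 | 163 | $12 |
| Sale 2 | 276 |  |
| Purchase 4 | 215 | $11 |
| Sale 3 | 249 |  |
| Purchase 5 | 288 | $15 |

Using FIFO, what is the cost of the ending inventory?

Ending inventory = $4,925

Sale 1 (307) [FIFO — oldest first]: 307 @ $14 = $4,298
Sale 2 (276) [FIFO — oldest first]: 35 @ $14 + 167 @ $12 + 74 @ $12 = $3,382
Sale 3 (249) [FIFO — oldest first]: 89 @ $12 + 160 @ $11 = $2,828
Total COGS = $4,298 + $3,382 + $2,828 = $10,508
Ending inventory: 55 @ $11 + 288 @ $15 = $4,925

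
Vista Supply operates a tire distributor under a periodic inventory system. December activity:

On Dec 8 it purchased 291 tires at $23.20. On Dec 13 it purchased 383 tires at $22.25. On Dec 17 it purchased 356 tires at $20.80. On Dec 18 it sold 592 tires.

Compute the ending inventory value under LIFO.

Ending inventory = $10,021.95

Dec 18, 592 sold [LIFO — newest first]: 356 @ $20.80 + 236 @ $22.25 = $12,655.80
Ending inventory: 291 @ $23.20 + 147 @ $22.25 = $10,021.95
Check: goods available $22,677.75 = COGS $12,655.80 + ending $10,021.95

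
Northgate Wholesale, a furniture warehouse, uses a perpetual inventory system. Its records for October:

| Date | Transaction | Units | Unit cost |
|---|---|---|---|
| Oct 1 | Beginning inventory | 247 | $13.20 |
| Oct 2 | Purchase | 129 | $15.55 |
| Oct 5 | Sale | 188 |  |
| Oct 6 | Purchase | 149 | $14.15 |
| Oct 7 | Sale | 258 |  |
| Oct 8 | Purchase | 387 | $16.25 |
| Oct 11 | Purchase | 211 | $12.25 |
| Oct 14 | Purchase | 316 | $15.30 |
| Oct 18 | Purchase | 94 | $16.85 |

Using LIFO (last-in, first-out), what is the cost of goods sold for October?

Oct 5, 188 sold [LIFO — newest first]: 129 @ $15.55 + 59 @ $13.20 = $2,784.75
Oct 7, 258 sold [LIFO — newest first]: 149 @ $14.15 + 109 @ $13.20 = $3,547.15
Total COGS = $2,784.75 + $3,547.15 = $6,331.90
Ending inventory: 79 @ $13.20 + 387 @ $16.25 + 211 @ $12.25 + 316 @ $15.30 + 94 @ $16.85 = $16,335.00

COGS = $6,331.90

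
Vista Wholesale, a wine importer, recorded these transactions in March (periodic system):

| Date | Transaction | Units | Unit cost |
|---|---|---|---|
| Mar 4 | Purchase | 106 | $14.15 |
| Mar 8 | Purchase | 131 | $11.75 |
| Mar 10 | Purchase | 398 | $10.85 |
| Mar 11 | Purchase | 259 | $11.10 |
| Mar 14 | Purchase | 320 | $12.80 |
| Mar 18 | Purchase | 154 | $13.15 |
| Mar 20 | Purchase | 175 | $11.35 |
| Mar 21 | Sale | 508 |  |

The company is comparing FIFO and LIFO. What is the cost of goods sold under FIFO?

COGS = $5,979.50

FIFO COGS: 106 @ $14.15 + 131 @ $11.75 + 271 @ $10.85 = $5,979.50
LIFO COGS: 175 @ $11.35 + 154 @ $13.15 + 179 @ $12.80 = $6,302.55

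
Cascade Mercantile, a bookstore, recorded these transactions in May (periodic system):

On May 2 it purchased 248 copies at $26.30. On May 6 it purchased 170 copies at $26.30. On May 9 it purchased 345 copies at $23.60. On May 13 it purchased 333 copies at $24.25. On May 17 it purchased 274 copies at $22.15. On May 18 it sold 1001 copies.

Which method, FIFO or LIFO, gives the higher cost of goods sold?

FIFO COGS: 248 @ $26.30 + 170 @ $26.30 + 345 @ $23.60 + 238 @ $24.25 = $24,906.90
LIFO COGS: 274 @ $22.15 + 333 @ $24.25 + 345 @ $23.60 + 49 @ $26.30 = $23,575.05

FIFO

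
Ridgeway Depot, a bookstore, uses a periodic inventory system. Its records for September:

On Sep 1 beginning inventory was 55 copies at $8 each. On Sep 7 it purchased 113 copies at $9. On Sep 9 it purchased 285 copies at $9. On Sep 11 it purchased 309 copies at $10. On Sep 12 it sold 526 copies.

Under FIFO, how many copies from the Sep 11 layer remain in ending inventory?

Sep 12, 526 sold [FIFO — oldest first]: 55 @ $8 + 113 @ $9 + 285 @ $9 + 73 @ $10 = $4,752
Ending inventory: 236 @ $10 = $2,360

236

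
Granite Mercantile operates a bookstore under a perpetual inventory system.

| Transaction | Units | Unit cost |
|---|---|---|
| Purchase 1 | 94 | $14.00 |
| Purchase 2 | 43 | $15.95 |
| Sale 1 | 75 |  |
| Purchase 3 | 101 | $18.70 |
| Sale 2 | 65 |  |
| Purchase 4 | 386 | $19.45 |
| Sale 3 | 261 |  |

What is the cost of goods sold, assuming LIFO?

COGS = $7,425.80

Sale 1 (75) [LIFO — newest first]: 43 @ $15.95 + 32 @ $14.00 = $1,133.85
Sale 2 (65) [LIFO — newest first]: 65 @ $18.70 = $1,215.50
Sale 3 (261) [LIFO — newest first]: 261 @ $19.45 = $5,076.45
Total COGS = $1,133.85 + $1,215.50 + $5,076.45 = $7,425.80
Ending inventory: 62 @ $14.00 + 36 @ $18.70 + 125 @ $19.45 = $3,972.45
Check: goods available $11,398.25 = COGS $7,425.80 + ending $3,972.45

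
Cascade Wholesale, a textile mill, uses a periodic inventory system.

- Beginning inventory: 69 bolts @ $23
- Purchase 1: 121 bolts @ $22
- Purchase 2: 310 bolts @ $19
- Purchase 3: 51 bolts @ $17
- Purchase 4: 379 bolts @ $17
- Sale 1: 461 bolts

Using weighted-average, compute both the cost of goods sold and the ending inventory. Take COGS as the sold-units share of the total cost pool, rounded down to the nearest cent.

Sale 1, sell 461: 461/930 × $17,449.00 → $8,649.45
Ending inventory (cost pool remaining) = $8,799.55
Check: goods available $17,449.00 = COGS $8,649.45 + ending $8,799.55

COGS = $8,649.45; ending inventory = $8,799.55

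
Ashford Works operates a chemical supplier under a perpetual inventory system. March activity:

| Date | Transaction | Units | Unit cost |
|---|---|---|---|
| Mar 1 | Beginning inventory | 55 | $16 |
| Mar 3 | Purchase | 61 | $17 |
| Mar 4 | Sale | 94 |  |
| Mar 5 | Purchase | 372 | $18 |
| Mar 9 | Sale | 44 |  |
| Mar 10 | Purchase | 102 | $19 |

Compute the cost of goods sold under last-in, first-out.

COGS = $2,357

Mar 4, 94 sold [LIFO — newest first]: 61 @ $17 + 33 @ $16 = $1,565
Mar 9, 44 sold [LIFO — newest first]: 44 @ $18 = $792
Total COGS = $1,565 + $792 = $2,357
Ending inventory: 22 @ $16 + 328 @ $18 + 102 @ $19 = $8,194
Check: goods available $10,551 = COGS $2,357 + ending $8,194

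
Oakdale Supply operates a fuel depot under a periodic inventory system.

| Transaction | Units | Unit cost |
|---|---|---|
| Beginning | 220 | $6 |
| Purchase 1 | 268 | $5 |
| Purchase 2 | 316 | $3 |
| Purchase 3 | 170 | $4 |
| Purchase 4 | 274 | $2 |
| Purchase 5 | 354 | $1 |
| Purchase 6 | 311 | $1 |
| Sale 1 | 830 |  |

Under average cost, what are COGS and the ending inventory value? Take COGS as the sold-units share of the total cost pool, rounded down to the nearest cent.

COGS = $2,386.73; ending inventory = $3,114.27

Sale 1, sell 830: 830/1913 × $5,501.00 → $2,386.73
Ending inventory (cost pool remaining) = $3,114.27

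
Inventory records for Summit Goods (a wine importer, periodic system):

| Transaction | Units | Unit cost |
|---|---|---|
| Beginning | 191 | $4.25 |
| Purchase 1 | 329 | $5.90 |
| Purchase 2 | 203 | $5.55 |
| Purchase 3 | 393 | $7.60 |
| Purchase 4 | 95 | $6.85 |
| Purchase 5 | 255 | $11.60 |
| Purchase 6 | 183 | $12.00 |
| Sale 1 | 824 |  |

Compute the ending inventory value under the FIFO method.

Sale 1 (824) [FIFO — oldest first]: 191 @ $4.25 + 329 @ $5.90 + 203 @ $5.55 + 101 @ $7.60 = $4,647.10
Ending inventory: 292 @ $7.60 + 95 @ $6.85 + 255 @ $11.60 + 183 @ $12.00 = $8,023.95

Ending inventory = $8,023.95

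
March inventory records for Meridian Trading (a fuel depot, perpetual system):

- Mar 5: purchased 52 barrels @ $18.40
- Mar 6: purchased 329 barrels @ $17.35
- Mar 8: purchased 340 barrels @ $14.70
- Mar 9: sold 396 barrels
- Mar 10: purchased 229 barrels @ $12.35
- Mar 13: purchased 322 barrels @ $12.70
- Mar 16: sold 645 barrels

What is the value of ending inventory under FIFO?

Ending inventory = $2,933.70

Mar 9, 396 sold [FIFO — oldest first]: 52 @ $18.40 + 329 @ $17.35 + 15 @ $14.70 = $6,885.45
Mar 16, 645 sold [FIFO — oldest first]: 325 @ $14.70 + 229 @ $12.35 + 91 @ $12.70 = $8,761.35
Total COGS = $6,885.45 + $8,761.35 = $15,646.80
Ending inventory: 231 @ $12.70 = $2,933.70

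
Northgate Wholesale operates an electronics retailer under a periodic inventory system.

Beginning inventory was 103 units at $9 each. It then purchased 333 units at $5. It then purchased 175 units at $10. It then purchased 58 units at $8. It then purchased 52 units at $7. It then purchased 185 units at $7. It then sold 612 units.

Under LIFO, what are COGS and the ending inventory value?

Sale 1 (612) [LIFO — newest first]: 185 @ $7 + 52 @ $7 + 58 @ $8 + 175 @ $10 + 142 @ $5 = $4,583
Ending inventory: 103 @ $9 + 191 @ $5 = $1,882
Check: goods available $6,465 = COGS $4,583 + ending $1,882

COGS = $4,583; ending inventory = $1,882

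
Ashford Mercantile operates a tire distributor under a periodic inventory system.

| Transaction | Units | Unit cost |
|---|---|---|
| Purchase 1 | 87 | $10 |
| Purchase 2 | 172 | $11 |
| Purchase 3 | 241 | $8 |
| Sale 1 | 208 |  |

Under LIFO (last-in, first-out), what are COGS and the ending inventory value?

COGS = $1,664; ending inventory = $3,026

Sale 1 (208) [LIFO — newest first]: 208 @ $8 = $1,664
Ending inventory: 87 @ $10 + 172 @ $11 + 33 @ $8 = $3,026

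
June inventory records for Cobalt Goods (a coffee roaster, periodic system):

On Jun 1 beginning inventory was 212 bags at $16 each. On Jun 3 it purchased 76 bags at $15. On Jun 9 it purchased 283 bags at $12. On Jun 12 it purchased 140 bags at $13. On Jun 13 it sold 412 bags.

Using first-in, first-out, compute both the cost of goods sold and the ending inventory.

Jun 13, 412 sold [FIFO — oldest first]: 212 @ $16 + 76 @ $15 + 124 @ $12 = $6,020
Ending inventory: 159 @ $12 + 140 @ $13 = $3,728
Check: goods available $9,748 = COGS $6,020 + ending $3,728

COGS = $6,020; ending inventory = $3,728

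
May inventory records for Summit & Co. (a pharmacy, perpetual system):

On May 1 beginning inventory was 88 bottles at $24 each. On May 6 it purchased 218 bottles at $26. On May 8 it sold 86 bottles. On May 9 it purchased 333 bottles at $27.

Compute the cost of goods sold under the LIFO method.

May 8, 86 sold [LIFO — newest first]: 86 @ $26 = $2,236
Ending inventory: 88 @ $24 + 132 @ $26 + 333 @ $27 = $14,535
Check: goods available $16,771 = COGS $2,236 + ending $14,535

COGS = $2,236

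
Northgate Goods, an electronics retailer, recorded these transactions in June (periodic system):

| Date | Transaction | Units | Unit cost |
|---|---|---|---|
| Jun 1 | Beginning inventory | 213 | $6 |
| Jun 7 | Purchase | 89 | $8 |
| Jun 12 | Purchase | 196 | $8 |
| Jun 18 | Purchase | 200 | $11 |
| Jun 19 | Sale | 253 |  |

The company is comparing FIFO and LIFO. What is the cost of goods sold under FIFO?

COGS = $1,598

FIFO COGS: 213 @ $6 + 40 @ $8 = $1,598
LIFO COGS: 200 @ $11 + 53 @ $8 = $2,624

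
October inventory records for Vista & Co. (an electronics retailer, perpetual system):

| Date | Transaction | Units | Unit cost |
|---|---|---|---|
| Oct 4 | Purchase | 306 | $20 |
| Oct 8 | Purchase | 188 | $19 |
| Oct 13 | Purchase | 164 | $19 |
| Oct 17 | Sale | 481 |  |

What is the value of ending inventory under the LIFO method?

Oct 17, 481 sold [LIFO — newest first]: 164 @ $19 + 188 @ $19 + 129 @ $20 = $9,268
Ending inventory: 177 @ $20 = $3,540

Ending inventory = $3,540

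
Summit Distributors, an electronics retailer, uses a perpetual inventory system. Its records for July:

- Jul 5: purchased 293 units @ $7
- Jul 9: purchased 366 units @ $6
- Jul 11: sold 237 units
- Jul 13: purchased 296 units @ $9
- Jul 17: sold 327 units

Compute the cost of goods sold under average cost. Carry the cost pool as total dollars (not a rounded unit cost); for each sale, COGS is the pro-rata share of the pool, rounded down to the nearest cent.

After Jul 5: 293 on hand, pool $2,051.00 (≈ $7.0000 each)
After Jul 9: 659 on hand, pool $4,247.00 (≈ $6.4446 each)
Jul 11, sell 237: 237/659 × $4,247.00 → $1,527.37
After Jul 13: 718 on hand, pool $5,383.63 (≈ $7.4981 each)
Jul 17, sell 327: 327/718 × $5,383.63 → $2,451.87
Total COGS = $1,527.37 + $2,451.87 = $3,979.24
Ending inventory (cost pool remaining) = $2,931.76

COGS = $3,979.24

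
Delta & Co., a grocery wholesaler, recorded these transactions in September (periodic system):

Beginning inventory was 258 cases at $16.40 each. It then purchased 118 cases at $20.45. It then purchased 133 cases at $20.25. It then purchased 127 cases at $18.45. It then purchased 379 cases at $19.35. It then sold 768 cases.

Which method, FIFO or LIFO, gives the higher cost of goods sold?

FIFO COGS: 258 @ $16.40 + 118 @ $20.45 + 133 @ $20.25 + 127 @ $18.45 + 132 @ $19.35 = $14,234.90
LIFO COGS: 379 @ $19.35 + 127 @ $18.45 + 133 @ $20.25 + 118 @ $20.45 + 11 @ $16.40 = $14,963.55

LIFO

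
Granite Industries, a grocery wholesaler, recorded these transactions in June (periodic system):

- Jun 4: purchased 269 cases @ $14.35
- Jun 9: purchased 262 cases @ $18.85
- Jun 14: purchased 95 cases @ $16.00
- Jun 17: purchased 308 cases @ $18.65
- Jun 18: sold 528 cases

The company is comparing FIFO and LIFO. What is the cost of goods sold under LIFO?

FIFO COGS: 269 @ $14.35 + 259 @ $18.85 = $8,742.30
LIFO COGS: 308 @ $18.65 + 95 @ $16.00 + 125 @ $18.85 = $9,620.45

COGS = $9,620.45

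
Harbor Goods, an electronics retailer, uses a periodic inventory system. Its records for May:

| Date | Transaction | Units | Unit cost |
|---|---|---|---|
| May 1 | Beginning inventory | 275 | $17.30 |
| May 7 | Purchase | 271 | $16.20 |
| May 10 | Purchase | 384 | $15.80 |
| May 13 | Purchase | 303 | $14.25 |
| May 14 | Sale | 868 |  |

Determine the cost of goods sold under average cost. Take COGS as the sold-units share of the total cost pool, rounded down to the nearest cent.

May 14, sell 868: 868/1233 × $19,532.65 → $13,750.47
Ending inventory (cost pool remaining) = $5,782.18

COGS = $13,750.47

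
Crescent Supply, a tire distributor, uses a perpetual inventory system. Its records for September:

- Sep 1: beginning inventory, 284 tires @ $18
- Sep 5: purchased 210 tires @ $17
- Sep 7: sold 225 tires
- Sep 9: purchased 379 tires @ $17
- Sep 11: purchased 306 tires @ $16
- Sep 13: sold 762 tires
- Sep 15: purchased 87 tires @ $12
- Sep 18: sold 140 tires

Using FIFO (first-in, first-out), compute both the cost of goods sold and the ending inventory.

Sep 7, 225 sold [FIFO — oldest first]: 225 @ $18 = $4,050
Sep 13, 762 sold [FIFO — oldest first]: 59 @ $18 + 210 @ $17 + 379 @ $17 + 114 @ $16 = $12,899
Sep 18, 140 sold [FIFO — oldest first]: 140 @ $16 = $2,240
Total COGS = $4,050 + $12,899 + $2,240 = $19,189
Ending inventory: 52 @ $16 + 87 @ $12 = $1,876

COGS = $19,189; ending inventory = $1,876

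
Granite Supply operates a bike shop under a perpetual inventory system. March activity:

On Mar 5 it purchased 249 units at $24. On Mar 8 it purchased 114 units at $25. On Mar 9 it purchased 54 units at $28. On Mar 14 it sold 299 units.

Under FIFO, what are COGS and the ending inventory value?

COGS = $7,226; ending inventory = $3,112

Mar 14, 299 sold [FIFO — oldest first]: 249 @ $24 + 50 @ $25 = $7,226
Ending inventory: 64 @ $25 + 54 @ $28 = $3,112
Check: goods available $10,338 = COGS $7,226 + ending $3,112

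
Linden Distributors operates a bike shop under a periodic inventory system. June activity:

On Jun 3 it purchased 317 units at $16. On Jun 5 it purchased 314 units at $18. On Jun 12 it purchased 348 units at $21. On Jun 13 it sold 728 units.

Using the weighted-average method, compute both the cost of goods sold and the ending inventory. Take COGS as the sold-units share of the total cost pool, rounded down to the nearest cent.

COGS = $13,408.88; ending inventory = $4,623.12

Jun 13, sell 728: 728/979 × $18,032.00 → $13,408.88
Ending inventory (cost pool remaining) = $4,623.12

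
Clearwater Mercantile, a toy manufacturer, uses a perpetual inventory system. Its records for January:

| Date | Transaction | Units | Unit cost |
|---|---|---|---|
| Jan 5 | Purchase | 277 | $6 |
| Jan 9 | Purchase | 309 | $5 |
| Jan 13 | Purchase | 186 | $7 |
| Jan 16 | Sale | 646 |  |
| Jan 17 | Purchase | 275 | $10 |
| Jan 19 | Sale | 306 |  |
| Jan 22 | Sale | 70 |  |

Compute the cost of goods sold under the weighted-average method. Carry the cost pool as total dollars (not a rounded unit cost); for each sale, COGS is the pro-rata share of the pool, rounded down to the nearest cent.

COGS = $7,041.67

After Jan 5: 277 on hand, pool $1,662.00 (≈ $6.0000 each)
After Jan 9: 586 on hand, pool $3,207.00 (≈ $5.4727 each)
After Jan 13: 772 on hand, pool $4,509.00 (≈ $5.8407 each)
Jan 16, sell 646: 646/772 × $4,509.00 → $3,773.07
After Jan 17: 401 on hand, pool $3,485.93 (≈ $8.6931 each)
Jan 19, sell 306: 306/401 × $3,485.93 → $2,660.08
Jan 22, sell 70: 70/95 × $825.85 → $608.52
Total COGS = $3,773.07 + $2,660.08 + $608.52 = $7,041.67
Ending inventory (cost pool remaining) = $217.33
Check: goods available $7,259.00 = COGS $7,041.67 + ending $217.33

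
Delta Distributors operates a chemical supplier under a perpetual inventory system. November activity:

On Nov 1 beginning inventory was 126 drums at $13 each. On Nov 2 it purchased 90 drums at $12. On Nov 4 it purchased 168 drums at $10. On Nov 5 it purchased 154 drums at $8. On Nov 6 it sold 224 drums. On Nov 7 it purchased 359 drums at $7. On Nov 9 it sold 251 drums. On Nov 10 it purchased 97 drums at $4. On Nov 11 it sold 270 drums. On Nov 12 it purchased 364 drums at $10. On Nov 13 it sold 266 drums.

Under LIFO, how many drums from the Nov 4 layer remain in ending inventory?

Nov 6, 224 sold [LIFO — newest first]: 154 @ $8 + 70 @ $10 = $1,932
Nov 9, 251 sold [LIFO — newest first]: 251 @ $7 = $1,757
Nov 11, 270 sold [LIFO — newest first]: 97 @ $4 + 108 @ $7 + 65 @ $10 = $1,794
Nov 13, 266 sold [LIFO — newest first]: 266 @ $10 = $2,660
Total COGS = $1,932 + $1,757 + $1,794 + $2,660 = $8,143
Ending inventory: 126 @ $13 + 90 @ $12 + 33 @ $10 + 98 @ $10 = $4,028

33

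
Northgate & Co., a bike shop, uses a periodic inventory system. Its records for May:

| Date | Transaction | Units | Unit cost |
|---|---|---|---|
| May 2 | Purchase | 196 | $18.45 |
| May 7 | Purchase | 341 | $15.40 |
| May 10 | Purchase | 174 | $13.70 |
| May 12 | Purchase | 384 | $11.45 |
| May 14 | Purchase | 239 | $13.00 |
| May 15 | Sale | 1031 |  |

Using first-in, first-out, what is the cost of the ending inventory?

Ending inventory = $3,839.80

May 15, 1031 sold [FIFO — oldest first]: 196 @ $18.45 + 341 @ $15.40 + 174 @ $13.70 + 320 @ $11.45 = $14,915.40
Ending inventory: 64 @ $11.45 + 239 @ $13.00 = $3,839.80
Check: goods available $18,755.20 = COGS $14,915.40 + ending $3,839.80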